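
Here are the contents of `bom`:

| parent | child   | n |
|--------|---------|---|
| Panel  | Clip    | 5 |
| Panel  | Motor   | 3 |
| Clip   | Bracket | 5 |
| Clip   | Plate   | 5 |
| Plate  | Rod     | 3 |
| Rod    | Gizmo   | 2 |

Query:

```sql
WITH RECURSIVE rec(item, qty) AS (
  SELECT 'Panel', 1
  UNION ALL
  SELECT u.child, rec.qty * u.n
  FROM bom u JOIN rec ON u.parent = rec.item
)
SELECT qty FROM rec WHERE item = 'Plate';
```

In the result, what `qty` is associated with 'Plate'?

25

Base: (Panel, qty=1).
Iteration 1: components of {Panel} -> Clip = 1*5 = 5, Motor = 1*3 = 3.
Iteration 2: components of {Clip,Motor} -> Bracket = 5*5 = 25, Plate = 5*5 = 25.
Iteration 3: components of {Bracket,Plate} -> Rod = 25*3 = 75.
Iteration 4: components of {Rod} -> Gizmo = 75*2 = 150.
Iteration 5: no further components; recursion stops.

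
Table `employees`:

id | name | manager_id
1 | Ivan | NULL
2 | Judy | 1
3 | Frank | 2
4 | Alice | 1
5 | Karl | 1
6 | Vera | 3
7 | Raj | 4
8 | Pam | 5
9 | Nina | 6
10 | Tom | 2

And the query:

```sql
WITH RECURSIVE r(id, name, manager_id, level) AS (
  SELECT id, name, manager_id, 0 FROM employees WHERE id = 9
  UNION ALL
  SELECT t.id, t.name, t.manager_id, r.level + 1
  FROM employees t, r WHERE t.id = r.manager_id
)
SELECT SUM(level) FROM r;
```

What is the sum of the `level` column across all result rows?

Base: id=9 (Nina), manager_id=6, level 0.
Iteration 1: join on id=6 -> Vera (id 6, manager_id=3, level 1).
Iteration 2: join on id=3 -> Frank (id 3, manager_id=2, level 2).
Iteration 3: join on id=2 -> Judy (id 2, manager_id=1, level 3).
Iteration 4: join on id=1 -> Ivan (id 1, manager_id=NULL, level 4).
Iteration 5: manager_id is NULL; no match; recursion stops.
SUM(level) = 0 + 1 + 2 + 3 + 4 = 10.

10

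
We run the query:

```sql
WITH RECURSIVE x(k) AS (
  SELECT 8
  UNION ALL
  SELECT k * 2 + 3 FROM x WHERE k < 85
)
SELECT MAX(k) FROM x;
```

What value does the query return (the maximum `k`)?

Base: k=8.
Iteration 1: 8 < 85 holds -> k = 8 * 2 + 3 = 19.
Iteration 2: 19 < 85 holds -> k = 19 * 2 + 3 = 41.
Iteration 3: 41 < 85 holds -> k = 41 * 2 + 3 = 85.
Iteration 4: 85 < 85 fails; recursion stops.
k values: 8, 19, 41, 85; the maximum is 85.

85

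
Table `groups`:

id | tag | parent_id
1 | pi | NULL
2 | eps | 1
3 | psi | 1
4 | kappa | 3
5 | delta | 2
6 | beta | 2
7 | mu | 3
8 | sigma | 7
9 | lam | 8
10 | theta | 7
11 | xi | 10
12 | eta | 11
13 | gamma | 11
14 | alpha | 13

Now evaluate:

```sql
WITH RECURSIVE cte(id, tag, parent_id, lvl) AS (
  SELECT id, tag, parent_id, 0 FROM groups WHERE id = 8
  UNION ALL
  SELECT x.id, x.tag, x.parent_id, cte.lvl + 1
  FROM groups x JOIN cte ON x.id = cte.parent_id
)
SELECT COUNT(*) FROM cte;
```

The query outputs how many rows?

4

Base: id=8 (sigma), parent_id=7, lvl 0.
Iteration 1: join on id=7 -> mu (id 7, parent_id=3, lvl 1).
Iteration 2: join on id=3 -> psi (id 3, parent_id=1, lvl 2).
Iteration 3: join on id=1 -> pi (id 1, parent_id=NULL, lvl 3).
Iteration 4: parent_id is NULL; no match; recursion stops.
Total rows emitted: 4.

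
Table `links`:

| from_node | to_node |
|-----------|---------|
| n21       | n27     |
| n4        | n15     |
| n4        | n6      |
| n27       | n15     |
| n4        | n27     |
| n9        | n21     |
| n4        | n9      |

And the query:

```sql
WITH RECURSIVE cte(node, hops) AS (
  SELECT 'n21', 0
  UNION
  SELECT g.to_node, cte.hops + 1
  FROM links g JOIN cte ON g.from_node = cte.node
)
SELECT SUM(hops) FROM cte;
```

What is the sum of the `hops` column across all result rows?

3

Base: (n21, hops=0).
Iteration 1: edges from {n21} -> (n27, hops=1).
Iteration 2: edges from {n27} -> (n15, hops=2).
Iteration 3: no outgoing edges from {n15}; recursion stops.
SUM(hops) = 0 + 1 + 2 = 3.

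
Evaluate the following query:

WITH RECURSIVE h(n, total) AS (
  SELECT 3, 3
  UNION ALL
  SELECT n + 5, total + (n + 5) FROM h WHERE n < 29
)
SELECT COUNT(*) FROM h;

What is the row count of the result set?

Base: n=3, total=3.
Iteration 1: 3 < 29 holds -> n = 3 + 5 = 8, total = 3 + 8 = 11.
Iteration 2: 8 < 29 holds -> n = 8 + 5 = 13, total = 11 + 13 = 24.
Iteration 3: 13 < 29 holds -> n = 13 + 5 = 18, total = 24 + 18 = 42.
Iteration 4: 18 < 29 holds -> n = 18 + 5 = 23, total = 42 + 23 = 65.
Iteration 5: 23 < 29 holds -> n = 23 + 5 = 28, total = 65 + 28 = 93.
Iteration 6: 28 < 29 holds -> n = 28 + 5 = 33, total = 93 + 33 = 126.
Iteration 7: 33 < 29 fails; recursion stops.
Total rows emitted: 7.

7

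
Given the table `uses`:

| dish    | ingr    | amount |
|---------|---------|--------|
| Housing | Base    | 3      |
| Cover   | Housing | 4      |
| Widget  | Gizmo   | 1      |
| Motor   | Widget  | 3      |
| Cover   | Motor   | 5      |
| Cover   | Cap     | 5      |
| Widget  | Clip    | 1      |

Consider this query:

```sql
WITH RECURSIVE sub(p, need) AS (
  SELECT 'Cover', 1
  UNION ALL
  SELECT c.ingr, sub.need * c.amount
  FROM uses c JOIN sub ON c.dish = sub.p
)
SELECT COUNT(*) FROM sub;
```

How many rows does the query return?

8

Base: (Cover, need=1).
Iteration 1: components of {Cover} -> Cap = 1*5 = 5, Housing = 1*4 = 4, Motor = 1*5 = 5.
Iteration 2: components of {Cap,Housing,Motor} -> Base = 4*3 = 12, Widget = 5*3 = 15.
Iteration 3: components of {Base,Widget} -> Clip = 15*1 = 15, Gizmo = 15*1 = 15.
Iteration 4: no further components; recursion stops.
Total rows emitted: 8.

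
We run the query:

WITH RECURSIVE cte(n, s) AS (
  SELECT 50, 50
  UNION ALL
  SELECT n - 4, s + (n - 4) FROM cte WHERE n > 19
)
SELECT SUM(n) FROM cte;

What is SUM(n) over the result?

Base: n=50, s=50.
Iteration 1: 50 > 19 holds -> n = 50 - 4 = 46, s = 50 + 46 = 96.
Iteration 2: 46 > 19 holds -> n = 46 - 4 = 42, s = 96 + 42 = 138.
Iteration 3: 42 > 19 holds -> n = 42 - 4 = 38, s = 138 + 38 = 176.
Iteration 4: 38 > 19 holds -> n = 38 - 4 = 34, s = 176 + 34 = 210.
Iteration 5: 34 > 19 holds -> n = 34 - 4 = 30, s = 210 + 30 = 240.
Iteration 6: 30 > 19 holds -> n = 30 - 4 = 26, s = 240 + 26 = 266.
Iteration 7: 26 > 19 holds -> n = 26 - 4 = 22, s = 266 + 22 = 288.
Iteration 8: 22 > 19 holds -> n = 22 - 4 = 18, s = 288 + 18 = 306.
Iteration 9: 18 > 19 fails; recursion stops.
SUM(n) = 50 + 46 + 42 + 38 + 34 + 30 + 26 + 22 + 18 = 306.

306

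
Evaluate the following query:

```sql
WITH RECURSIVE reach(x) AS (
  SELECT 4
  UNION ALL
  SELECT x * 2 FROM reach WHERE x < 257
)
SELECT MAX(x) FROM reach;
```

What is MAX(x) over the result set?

Base: x=4.
Iteration 1: 4 < 257 holds -> x = 4 * 2 = 8.
Iteration 2: 8 < 257 holds -> x = 8 * 2 = 16.
Iteration 3: 16 < 257 holds -> x = 16 * 2 = 32.
Iteration 4: 32 < 257 holds -> x = 32 * 2 = 64.
Iteration 5: 64 < 257 holds -> x = 64 * 2 = 128.
Iteration 6: 128 < 257 holds -> x = 128 * 2 = 256.
Iteration 7: 256 < 257 holds -> x = 256 * 2 = 512.
Iteration 8: 512 < 257 fails; recursion stops.
x values: 4, 8, 16, 32, 64, 128, 256, 512; the maximum is 512.

512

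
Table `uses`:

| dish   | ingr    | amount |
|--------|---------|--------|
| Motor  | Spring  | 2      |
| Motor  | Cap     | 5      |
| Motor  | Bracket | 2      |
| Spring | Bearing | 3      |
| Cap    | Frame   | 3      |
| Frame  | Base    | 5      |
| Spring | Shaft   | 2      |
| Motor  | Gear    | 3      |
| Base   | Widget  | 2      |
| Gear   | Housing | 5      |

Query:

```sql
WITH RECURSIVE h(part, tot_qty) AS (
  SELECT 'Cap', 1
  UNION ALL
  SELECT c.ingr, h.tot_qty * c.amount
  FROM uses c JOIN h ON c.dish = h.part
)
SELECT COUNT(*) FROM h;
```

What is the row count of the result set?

4

Base: (Cap, tot_qty=1).
Iteration 1: components of {Cap} -> Frame = 1*3 = 3.
Iteration 2: components of {Frame} -> Base = 3*5 = 15.
Iteration 3: components of {Base} -> Widget = 15*2 = 30.
Iteration 4: no further components; recursion stops.
Total rows emitted: 4.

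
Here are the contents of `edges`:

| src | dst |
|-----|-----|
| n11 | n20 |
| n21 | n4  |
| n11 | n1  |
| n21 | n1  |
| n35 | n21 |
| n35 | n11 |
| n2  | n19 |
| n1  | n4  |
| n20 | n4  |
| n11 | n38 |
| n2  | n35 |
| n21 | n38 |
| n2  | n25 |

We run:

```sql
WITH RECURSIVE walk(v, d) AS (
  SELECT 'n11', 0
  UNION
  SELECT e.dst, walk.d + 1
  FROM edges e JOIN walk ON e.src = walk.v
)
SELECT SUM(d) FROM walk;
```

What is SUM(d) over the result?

5

Base: (n11, d=0).
Iteration 1: edges from {n11} -> (n1, d=1), (n20, d=1), (n38, d=1).
Iteration 2: edges from {n1,n20,n38} -> (n4, d=2). [UNION drops 1 duplicate row(s)]
Iteration 3: no outgoing edges from {n4}; recursion stops.
SUM(d) = 0 + 1 + 1 + 1 + 2 = 5.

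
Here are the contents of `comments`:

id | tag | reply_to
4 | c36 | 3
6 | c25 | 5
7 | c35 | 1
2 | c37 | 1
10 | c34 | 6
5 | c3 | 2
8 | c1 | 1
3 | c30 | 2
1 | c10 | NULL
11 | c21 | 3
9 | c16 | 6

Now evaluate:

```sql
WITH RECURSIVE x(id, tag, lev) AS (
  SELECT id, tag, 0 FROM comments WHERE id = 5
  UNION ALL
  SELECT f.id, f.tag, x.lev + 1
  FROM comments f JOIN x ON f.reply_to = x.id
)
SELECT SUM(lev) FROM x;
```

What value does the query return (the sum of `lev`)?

Base: id=5 (c3) at lev 0.
Iteration 1: rows with reply_to in {5} -> c25 (id 6, lev 1).
Iteration 2: rows with reply_to in {6} -> c16 (id 9, lev 2), c34 (id 10, lev 2).
Iteration 3: no rows with reply_to in {9,10}; recursion stops.
SUM(lev) = 0 + 1 + 2 + 2 = 5.

5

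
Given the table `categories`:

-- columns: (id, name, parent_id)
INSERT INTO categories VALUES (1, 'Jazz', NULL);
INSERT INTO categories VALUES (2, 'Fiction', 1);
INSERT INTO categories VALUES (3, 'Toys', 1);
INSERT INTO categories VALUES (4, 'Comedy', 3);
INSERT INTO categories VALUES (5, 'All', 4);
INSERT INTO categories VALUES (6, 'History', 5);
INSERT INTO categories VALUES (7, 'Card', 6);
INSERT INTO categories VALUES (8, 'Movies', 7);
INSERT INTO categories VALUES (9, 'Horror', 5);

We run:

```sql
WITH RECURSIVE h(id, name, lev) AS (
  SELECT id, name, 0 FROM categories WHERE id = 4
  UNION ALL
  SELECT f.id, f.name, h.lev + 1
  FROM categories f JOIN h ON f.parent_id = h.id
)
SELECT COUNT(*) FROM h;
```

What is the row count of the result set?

6

Base: id=4 (Comedy) at lev 0.
Iteration 1: rows with parent_id in {4} -> All (id 5, lev 1).
Iteration 2: rows with parent_id in {5} -> History (id 6, lev 2), Horror (id 9, lev 2).
Iteration 3: rows with parent_id in {6,9} -> Card (id 7, lev 3).
Iteration 4: rows with parent_id in {7} -> Movies (id 8, lev 4).
Iteration 5: no rows with parent_id in {8}; recursion stops.
Total rows emitted: 6.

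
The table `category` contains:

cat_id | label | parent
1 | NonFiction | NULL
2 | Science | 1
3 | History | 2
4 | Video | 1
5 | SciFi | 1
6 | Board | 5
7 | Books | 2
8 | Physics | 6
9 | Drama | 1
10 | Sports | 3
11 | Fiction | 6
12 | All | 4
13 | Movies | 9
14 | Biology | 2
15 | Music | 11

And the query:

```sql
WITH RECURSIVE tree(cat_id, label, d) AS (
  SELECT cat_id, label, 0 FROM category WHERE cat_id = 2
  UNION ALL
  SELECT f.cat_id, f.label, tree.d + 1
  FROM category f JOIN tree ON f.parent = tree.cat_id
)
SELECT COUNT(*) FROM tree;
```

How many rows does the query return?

Base: cat_id=2 (Science) at d 0.
Iteration 1: rows with parent in {2} -> History (id 3, d 1), Books (id 7, d 1), Biology (id 14, d 1).
Iteration 2: rows with parent in {3,7,14} -> Sports (id 10, d 2).
Iteration 3: no rows with parent in {10}; recursion stops.
Total rows emitted: 5.

5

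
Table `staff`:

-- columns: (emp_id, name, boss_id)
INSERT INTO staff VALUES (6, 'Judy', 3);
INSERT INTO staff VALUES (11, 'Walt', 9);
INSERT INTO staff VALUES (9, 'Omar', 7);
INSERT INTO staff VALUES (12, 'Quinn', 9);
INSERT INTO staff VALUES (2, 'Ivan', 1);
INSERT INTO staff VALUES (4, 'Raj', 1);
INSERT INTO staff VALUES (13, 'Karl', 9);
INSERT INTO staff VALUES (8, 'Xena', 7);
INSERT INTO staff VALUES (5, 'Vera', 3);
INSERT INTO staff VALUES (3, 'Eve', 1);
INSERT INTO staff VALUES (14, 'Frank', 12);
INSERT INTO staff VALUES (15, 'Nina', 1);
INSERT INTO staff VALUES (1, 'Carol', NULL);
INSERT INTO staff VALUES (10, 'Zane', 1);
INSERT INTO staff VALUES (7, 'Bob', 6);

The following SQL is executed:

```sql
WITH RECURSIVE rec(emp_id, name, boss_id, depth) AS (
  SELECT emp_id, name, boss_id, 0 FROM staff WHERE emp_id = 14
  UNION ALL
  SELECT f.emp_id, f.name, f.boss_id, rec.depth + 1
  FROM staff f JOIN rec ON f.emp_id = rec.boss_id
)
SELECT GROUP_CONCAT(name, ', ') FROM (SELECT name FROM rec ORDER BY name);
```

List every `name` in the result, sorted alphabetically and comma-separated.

Bob, Carol, Eve, Frank, Judy, Omar, Quinn

Base: emp_id=14 (Frank), boss_id=12, depth 0.
Iteration 1: join on emp_id=12 -> Quinn (id 12, boss_id=9, depth 1).
Iteration 2: join on emp_id=9 -> Omar (id 9, boss_id=7, depth 2).
Iteration 3: join on emp_id=7 -> Bob (id 7, boss_id=6, depth 3).
Iteration 4: join on emp_id=6 -> Judy (id 6, boss_id=3, depth 4).
Iteration 5: join on emp_id=3 -> Eve (id 3, boss_id=1, depth 5).
Iteration 6: join on emp_id=1 -> Carol (id 1, boss_id=NULL, depth 6).
Iteration 7: boss_id is NULL; no match; recursion stops.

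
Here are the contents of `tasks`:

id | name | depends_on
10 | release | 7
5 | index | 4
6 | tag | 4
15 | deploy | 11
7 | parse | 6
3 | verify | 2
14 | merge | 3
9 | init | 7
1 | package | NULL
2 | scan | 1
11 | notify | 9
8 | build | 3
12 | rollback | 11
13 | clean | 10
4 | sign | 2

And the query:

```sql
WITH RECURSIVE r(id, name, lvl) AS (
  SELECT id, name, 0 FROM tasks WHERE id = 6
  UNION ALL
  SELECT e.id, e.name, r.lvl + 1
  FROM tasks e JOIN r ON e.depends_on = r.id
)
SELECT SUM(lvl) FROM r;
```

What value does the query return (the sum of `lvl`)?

Base: id=6 (tag) at lvl 0.
Iteration 1: rows with depends_on in {6} -> parse (id 7, lvl 1).
Iteration 2: rows with depends_on in {7} -> init (id 9, lvl 2), release (id 10, lvl 2).
Iteration 3: rows with depends_on in {9,10} -> notify (id 11, lvl 3), clean (id 13, lvl 3).
Iteration 4: rows with depends_on in {11,13} -> rollback (id 12, lvl 4), deploy (id 15, lvl 4).
Iteration 5: no rows with depends_on in {12,15}; recursion stops.
SUM(lvl) = 0 + 1 + 2 + 2 + 3 + 3 + 4 + 4 = 19.

19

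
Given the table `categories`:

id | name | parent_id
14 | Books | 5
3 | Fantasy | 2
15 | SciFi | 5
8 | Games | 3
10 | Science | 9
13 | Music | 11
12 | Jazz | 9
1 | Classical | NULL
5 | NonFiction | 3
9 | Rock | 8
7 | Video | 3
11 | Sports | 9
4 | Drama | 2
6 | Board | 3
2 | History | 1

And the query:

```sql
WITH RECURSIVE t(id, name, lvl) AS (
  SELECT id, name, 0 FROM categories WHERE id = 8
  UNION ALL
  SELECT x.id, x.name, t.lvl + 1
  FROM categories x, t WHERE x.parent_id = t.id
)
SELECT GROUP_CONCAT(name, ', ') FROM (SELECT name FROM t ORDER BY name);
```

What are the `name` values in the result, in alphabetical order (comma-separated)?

Base: id=8 (Games) at lvl 0.
Iteration 1: rows with parent_id in {8} -> Rock (id 9, lvl 1).
Iteration 2: rows with parent_id in {9} -> Science (id 10, lvl 2), Sports (id 11, lvl 2), Jazz (id 12, lvl 2).
Iteration 3: rows with parent_id in {10,11,12} -> Music (id 13, lvl 3).
Iteration 4: no rows with parent_id in {13}; recursion stops.

Games, Jazz, Music, Rock, Science, Sports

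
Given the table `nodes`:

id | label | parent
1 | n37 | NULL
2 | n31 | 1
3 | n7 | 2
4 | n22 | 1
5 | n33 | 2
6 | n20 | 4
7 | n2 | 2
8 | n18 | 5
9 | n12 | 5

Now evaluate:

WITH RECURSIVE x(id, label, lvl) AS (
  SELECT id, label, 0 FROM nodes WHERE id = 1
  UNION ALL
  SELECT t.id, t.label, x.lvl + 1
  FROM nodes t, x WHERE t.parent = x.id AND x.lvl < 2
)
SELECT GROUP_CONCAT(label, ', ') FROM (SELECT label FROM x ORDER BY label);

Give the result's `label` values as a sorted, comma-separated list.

n2, n20, n22, n31, n33, n37, n7

Base: id=1 (n37) at lvl 0.
Iteration 1: rows with parent in {1} -> n31 (id 2, lvl 1), n22 (id 4, lvl 1).
Iteration 2: rows with parent in {2,4} -> n7 (id 3, lvl 2), n33 (id 5, lvl 2), n20 (id 6, lvl 2), n2 (id 7, lvl 2).
Iteration 3: lvl < 2 fails for all current rows; recursion stops.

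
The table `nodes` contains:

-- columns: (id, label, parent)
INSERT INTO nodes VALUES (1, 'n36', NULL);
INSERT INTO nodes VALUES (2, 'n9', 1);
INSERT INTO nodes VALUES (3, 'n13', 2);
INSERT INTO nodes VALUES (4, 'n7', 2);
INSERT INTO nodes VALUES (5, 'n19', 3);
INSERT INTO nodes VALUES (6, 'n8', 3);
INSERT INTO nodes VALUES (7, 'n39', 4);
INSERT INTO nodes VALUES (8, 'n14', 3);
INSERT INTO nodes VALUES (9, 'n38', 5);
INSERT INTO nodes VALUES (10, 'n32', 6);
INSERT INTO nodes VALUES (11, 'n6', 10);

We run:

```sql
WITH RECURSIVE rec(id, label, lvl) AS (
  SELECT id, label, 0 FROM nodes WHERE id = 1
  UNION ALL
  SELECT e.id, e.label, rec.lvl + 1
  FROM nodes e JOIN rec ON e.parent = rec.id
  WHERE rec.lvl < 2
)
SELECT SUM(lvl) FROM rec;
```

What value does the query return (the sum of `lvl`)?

5

Base: id=1 (n36) at lvl 0.
Iteration 1: rows with parent in {1} -> n9 (id 2, lvl 1).
Iteration 2: rows with parent in {2} -> n13 (id 3, lvl 2), n7 (id 4, lvl 2).
Iteration 3: lvl < 2 fails for all current rows; recursion stops.
SUM(lvl) = 0 + 1 + 2 + 2 = 5.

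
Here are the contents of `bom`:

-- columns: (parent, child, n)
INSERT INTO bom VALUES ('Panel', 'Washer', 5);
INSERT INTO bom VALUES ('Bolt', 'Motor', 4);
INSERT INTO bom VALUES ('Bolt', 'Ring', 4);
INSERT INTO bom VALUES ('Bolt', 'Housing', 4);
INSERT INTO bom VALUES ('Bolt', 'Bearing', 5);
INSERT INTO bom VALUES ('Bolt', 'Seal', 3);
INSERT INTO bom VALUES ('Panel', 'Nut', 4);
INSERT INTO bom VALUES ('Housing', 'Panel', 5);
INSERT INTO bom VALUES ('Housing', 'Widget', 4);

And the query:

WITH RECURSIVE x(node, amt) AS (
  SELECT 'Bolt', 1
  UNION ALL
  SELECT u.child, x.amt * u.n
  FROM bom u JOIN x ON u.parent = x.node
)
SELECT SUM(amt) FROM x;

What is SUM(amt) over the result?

Base: (Bolt, amt=1).
Iteration 1: components of {Bolt} -> Bearing = 1*5 = 5, Housing = 1*4 = 4, Motor = 1*4 = 4, Ring = 1*4 = 4, Seal = 1*3 = 3.
Iteration 2: components of {Bearing,Housing,Motor,Ring,Seal} -> Panel = 4*5 = 20, Widget = 4*4 = 16.
Iteration 3: components of {Panel,Widget} -> Nut = 20*4 = 80, Washer = 20*5 = 100.
Iteration 4: no further components; recursion stops.
SUM(amt) = 1 + 5 + 4 + 3 + 4 + 4 + 16 + 20 + 100 + 80 = 237.

237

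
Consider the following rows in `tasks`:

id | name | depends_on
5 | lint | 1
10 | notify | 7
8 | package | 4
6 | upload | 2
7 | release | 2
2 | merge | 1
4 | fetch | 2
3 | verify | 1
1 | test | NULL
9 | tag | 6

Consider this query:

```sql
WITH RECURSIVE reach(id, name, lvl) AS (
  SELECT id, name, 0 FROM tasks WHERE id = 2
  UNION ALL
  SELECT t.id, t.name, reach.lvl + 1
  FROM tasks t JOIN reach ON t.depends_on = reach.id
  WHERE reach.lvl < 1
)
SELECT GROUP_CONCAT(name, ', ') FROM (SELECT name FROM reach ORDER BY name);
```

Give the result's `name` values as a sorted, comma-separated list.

fetch, merge, release, upload

Base: id=2 (merge) at lvl 0.
Iteration 1: rows with depends_on in {2} -> fetch (id 4, lvl 1), upload (id 6, lvl 1), release (id 7, lvl 1).
Iteration 2: lvl < 1 fails for all current rows; recursion stops.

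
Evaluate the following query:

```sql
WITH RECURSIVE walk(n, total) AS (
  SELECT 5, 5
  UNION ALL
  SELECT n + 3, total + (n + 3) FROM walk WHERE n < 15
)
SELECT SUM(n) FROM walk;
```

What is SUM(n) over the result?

55

Base: n=5, total=5.
Iteration 1: 5 < 15 holds -> n = 5 + 3 = 8, total = 5 + 8 = 13.
Iteration 2: 8 < 15 holds -> n = 8 + 3 = 11, total = 13 + 11 = 24.
Iteration 3: 11 < 15 holds -> n = 11 + 3 = 14, total = 24 + 14 = 38.
Iteration 4: 14 < 15 holds -> n = 14 + 3 = 17, total = 38 + 17 = 55.
Iteration 5: 17 < 15 fails; recursion stops.
SUM(n) = 5 + 8 + 11 + 14 + 17 = 55.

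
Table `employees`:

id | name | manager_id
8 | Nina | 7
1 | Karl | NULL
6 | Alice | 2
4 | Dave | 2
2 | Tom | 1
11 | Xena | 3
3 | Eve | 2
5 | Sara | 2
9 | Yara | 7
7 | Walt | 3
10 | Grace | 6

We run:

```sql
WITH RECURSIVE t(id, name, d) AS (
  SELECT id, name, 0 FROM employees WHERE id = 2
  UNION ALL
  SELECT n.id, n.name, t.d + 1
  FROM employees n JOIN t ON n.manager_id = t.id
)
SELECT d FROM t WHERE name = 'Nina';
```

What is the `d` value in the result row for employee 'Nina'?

Base: id=2 (Tom) at d 0.
Iteration 1: rows with manager_id in {2} -> Eve (id 3, d 1), Dave (id 4, d 1), Sara (id 5, d 1), Alice (id 6, d 1).
Iteration 2: rows with manager_id in {3,4,5,6} -> Walt (id 7, d 2), Grace (id 10, d 2), Xena (id 11, d 2).
Iteration 3: rows with manager_id in {7,10,11} -> Nina (id 8, d 3), Yara (id 9, d 3).
Iteration 4: no rows with manager_id in {8,9}; recursion stops.

3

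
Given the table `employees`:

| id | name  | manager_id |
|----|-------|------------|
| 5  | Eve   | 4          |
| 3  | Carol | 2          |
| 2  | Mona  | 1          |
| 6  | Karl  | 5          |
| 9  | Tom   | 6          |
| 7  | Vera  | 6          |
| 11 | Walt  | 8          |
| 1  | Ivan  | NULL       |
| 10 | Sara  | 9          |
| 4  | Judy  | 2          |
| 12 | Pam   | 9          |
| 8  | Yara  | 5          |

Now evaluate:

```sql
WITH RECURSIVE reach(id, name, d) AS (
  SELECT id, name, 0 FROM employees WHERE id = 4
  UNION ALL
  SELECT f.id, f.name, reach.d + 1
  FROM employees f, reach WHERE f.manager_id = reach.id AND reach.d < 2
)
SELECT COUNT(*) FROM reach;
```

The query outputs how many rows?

4

Base: id=4 (Judy) at d 0.
Iteration 1: rows with manager_id in {4} -> Eve (id 5, d 1).
Iteration 2: rows with manager_id in {5} -> Karl (id 6, d 2), Yara (id 8, d 2).
Iteration 3: d < 2 fails for all current rows; recursion stops.
Total rows emitted: 4.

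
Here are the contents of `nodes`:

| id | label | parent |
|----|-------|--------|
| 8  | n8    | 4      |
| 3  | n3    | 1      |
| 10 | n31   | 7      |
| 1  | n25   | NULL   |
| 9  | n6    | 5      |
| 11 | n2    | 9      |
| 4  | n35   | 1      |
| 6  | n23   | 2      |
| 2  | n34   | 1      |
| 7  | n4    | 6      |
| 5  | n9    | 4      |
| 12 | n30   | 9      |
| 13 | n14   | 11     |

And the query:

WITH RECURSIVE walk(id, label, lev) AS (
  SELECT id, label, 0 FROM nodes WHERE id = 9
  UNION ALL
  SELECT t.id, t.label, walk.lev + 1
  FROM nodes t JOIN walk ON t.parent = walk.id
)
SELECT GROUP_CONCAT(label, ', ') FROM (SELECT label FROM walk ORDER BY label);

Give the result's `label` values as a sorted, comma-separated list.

Base: id=9 (n6) at lev 0.
Iteration 1: rows with parent in {9} -> n2 (id 11, lev 1), n30 (id 12, lev 1).
Iteration 2: rows with parent in {11,12} -> n14 (id 13, lev 2).
Iteration 3: no rows with parent in {13}; recursion stops.

n14, n2, n30, n6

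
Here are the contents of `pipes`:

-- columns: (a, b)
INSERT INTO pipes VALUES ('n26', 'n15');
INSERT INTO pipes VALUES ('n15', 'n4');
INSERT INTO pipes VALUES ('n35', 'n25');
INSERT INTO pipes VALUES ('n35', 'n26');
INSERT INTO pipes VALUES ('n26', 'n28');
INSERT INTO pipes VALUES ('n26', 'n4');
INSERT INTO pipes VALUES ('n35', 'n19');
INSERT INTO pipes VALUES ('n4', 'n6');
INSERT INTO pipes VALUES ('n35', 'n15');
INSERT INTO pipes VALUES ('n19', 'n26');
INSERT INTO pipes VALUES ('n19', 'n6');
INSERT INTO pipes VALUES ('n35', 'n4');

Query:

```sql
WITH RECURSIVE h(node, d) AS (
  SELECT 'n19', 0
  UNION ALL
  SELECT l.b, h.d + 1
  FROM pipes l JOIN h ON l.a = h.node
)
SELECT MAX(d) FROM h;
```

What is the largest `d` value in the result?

Base: (n19, d=0).
Iteration 1: edges from {n19} -> (n26, d=1), (n6, d=1).
Iteration 2: edges from {n26,n6} -> (n15, d=2), (n28, d=2), (n4, d=2).
Iteration 3: edges from {n15,n28,n4} -> (n4, d=3), (n6, d=3).
Iteration 4: edges from {n4,n6} -> (n6, d=4).
Iteration 5: no outgoing edges from {n6}; recursion stops.
d values: 0, 1, 1, 2, 2, 2, 3, 3, 4; the maximum is 4.

4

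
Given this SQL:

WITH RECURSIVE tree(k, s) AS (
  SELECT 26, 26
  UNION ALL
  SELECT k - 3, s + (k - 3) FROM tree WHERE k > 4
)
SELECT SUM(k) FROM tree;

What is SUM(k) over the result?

126

Base: k=26, s=26.
Iteration 1: 26 > 4 holds -> k = 26 - 3 = 23, s = 26 + 23 = 49.
Iteration 2: 23 > 4 holds -> k = 23 - 3 = 20, s = 49 + 20 = 69.
Iteration 3: 20 > 4 holds -> k = 20 - 3 = 17, s = 69 + 17 = 86.
Iteration 4: 17 > 4 holds -> k = 17 - 3 = 14, s = 86 + 14 = 100.
Iteration 5: 14 > 4 holds -> k = 14 - 3 = 11, s = 100 + 11 = 111.
Iteration 6: 11 > 4 holds -> k = 11 - 3 = 8, s = 111 + 8 = 119.
Iteration 7: 8 > 4 holds -> k = 8 - 3 = 5, s = 119 + 5 = 124.
Iteration 8: 5 > 4 holds -> k = 5 - 3 = 2, s = 124 + 2 = 126.
Iteration 9: 2 > 4 fails; recursion stops.
SUM(k) = 26 + 23 + 20 + 17 + 14 + 11 + 8 + 5 + 2 = 126.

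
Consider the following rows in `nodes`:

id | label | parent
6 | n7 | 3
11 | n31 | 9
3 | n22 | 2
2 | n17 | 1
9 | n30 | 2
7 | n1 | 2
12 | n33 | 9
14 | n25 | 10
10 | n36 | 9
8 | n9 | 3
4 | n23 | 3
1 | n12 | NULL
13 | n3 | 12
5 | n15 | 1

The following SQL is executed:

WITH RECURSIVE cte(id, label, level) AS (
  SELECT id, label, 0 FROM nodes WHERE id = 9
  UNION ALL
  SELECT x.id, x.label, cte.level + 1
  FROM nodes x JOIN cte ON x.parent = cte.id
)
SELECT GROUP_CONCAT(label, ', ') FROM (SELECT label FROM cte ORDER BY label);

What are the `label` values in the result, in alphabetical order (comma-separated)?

n25, n3, n30, n31, n33, n36

Base: id=9 (n30) at level 0.
Iteration 1: rows with parent in {9} -> n36 (id 10, level 1), n31 (id 11, level 1), n33 (id 12, level 1).
Iteration 2: rows with parent in {10,11,12} -> n3 (id 13, level 2), n25 (id 14, level 2).
Iteration 3: no rows with parent in {13,14}; recursion stops.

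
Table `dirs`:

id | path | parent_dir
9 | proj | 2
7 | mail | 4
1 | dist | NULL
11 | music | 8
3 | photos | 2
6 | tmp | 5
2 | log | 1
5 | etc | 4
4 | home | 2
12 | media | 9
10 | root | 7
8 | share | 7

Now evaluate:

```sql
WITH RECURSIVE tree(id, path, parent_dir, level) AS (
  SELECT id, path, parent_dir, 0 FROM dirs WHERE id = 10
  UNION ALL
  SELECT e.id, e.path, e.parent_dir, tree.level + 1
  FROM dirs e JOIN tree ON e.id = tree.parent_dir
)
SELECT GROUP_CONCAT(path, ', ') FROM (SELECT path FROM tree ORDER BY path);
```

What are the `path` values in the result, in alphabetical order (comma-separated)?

Base: id=10 (root), parent_dir=7, level 0.
Iteration 1: join on id=7 -> mail (id 7, parent_dir=4, level 1).
Iteration 2: join on id=4 -> home (id 4, parent_dir=2, level 2).
Iteration 3: join on id=2 -> log (id 2, parent_dir=1, level 3).
Iteration 4: join on id=1 -> dist (id 1, parent_dir=NULL, level 4).
Iteration 5: parent_dir is NULL; no match; recursion stops.

dist, home, log, mail, root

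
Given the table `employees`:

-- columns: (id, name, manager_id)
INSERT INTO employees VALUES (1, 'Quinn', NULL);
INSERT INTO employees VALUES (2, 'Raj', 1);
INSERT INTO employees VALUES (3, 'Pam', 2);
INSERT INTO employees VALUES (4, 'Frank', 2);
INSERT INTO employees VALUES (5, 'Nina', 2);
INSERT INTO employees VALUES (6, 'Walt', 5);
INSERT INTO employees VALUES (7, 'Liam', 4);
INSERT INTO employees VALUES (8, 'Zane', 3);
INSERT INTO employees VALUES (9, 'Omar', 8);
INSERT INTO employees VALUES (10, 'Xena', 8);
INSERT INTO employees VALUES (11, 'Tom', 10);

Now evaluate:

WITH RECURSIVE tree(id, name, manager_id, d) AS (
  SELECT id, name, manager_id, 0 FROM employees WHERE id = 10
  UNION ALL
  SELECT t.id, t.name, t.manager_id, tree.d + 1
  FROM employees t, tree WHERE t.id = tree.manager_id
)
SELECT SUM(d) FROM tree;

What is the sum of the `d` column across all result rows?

10

Base: id=10 (Xena), manager_id=8, d 0.
Iteration 1: join on id=8 -> Zane (id 8, manager_id=3, d 1).
Iteration 2: join on id=3 -> Pam (id 3, manager_id=2, d 2).
Iteration 3: join on id=2 -> Raj (id 2, manager_id=1, d 3).
Iteration 4: join on id=1 -> Quinn (id 1, manager_id=NULL, d 4).
Iteration 5: manager_id is NULL; no match; recursion stops.
SUM(d) = 0 + 1 + 2 + 3 + 4 = 10.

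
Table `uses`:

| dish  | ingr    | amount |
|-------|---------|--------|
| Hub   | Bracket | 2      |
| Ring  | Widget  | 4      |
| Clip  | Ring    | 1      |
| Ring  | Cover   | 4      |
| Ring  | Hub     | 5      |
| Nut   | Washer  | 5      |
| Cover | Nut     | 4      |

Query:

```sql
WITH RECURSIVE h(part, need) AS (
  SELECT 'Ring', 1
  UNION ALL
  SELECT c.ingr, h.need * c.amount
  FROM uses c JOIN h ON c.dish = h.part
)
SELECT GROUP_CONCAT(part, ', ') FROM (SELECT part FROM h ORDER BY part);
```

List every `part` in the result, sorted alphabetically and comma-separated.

Base: (Ring, need=1).
Iteration 1: components of {Ring} -> Cover = 1*4 = 4, Hub = 1*5 = 5, Widget = 1*4 = 4.
Iteration 2: components of {Cover,Hub,Widget} -> Bracket = 5*2 = 10, Nut = 4*4 = 16.
Iteration 3: components of {Bracket,Nut} -> Washer = 16*5 = 80.
Iteration 4: no further components; recursion stops.

Bracket, Cover, Hub, Nut, Ring, Washer, Widget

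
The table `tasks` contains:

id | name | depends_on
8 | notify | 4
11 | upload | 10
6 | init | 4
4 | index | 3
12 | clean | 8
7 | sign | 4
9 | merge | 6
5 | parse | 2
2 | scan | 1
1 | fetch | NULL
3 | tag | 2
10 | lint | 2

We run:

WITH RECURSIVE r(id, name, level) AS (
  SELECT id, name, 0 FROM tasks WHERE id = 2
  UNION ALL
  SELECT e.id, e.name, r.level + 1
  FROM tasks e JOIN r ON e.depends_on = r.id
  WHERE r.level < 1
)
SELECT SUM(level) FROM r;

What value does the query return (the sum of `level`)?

Base: id=2 (scan) at level 0.
Iteration 1: rows with depends_on in {2} -> tag (id 3, level 1), parse (id 5, level 1), lint (id 10, level 1).
Iteration 2: level < 1 fails for all current rows; recursion stops.
SUM(level) = 0 + 1 + 1 + 1 = 3.

3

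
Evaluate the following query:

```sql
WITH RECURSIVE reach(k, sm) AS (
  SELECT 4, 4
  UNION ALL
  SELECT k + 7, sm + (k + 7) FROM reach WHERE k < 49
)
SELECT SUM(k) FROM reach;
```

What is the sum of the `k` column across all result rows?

228

Base: k=4, sm=4.
Iteration 1: 4 < 49 holds -> k = 4 + 7 = 11, sm = 4 + 11 = 15.
Iteration 2: 11 < 49 holds -> k = 11 + 7 = 18, sm = 15 + 18 = 33.
Iteration 3: 18 < 49 holds -> k = 18 + 7 = 25, sm = 33 + 25 = 58.
Iteration 4: 25 < 49 holds -> k = 25 + 7 = 32, sm = 58 + 32 = 90.
Iteration 5: 32 < 49 holds -> k = 32 + 7 = 39, sm = 90 + 39 = 129.
Iteration 6: 39 < 49 holds -> k = 39 + 7 = 46, sm = 129 + 46 = 175.
Iteration 7: 46 < 49 holds -> k = 46 + 7 = 53, sm = 175 + 53 = 228.
Iteration 8: 53 < 49 fails; recursion stops.
SUM(k) = 4 + 11 + 18 + 25 + 32 + 39 + 46 + 53 = 228.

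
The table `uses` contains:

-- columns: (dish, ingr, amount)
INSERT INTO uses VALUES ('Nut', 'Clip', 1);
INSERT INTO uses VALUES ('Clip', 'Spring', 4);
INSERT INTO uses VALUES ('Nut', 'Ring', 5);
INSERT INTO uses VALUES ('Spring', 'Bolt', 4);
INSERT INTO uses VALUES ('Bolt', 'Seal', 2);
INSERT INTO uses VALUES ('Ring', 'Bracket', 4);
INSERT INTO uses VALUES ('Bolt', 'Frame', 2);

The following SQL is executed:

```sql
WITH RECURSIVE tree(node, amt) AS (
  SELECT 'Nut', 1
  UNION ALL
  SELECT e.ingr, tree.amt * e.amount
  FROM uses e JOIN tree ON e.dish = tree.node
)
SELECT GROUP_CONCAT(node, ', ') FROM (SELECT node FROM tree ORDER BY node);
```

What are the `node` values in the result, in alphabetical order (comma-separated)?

Bolt, Bracket, Clip, Frame, Nut, Ring, Seal, Spring

Base: (Nut, amt=1).
Iteration 1: components of {Nut} -> Clip = 1*1 = 1, Ring = 1*5 = 5.
Iteration 2: components of {Clip,Ring} -> Bracket = 5*4 = 20, Spring = 1*4 = 4.
Iteration 3: components of {Bracket,Spring} -> Bolt = 4*4 = 16.
Iteration 4: components of {Bolt} -> Frame = 16*2 = 32, Seal = 16*2 = 32.
Iteration 5: no further components; recursion stops.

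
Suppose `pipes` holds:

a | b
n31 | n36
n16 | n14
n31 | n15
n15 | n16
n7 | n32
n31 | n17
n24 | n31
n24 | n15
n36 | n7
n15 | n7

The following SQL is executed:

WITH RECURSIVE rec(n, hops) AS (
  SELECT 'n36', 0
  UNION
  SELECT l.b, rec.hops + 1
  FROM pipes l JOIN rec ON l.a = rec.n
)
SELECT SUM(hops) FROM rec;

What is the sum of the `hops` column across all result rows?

Base: (n36, hops=0).
Iteration 1: edges from {n36} -> (n7, hops=1).
Iteration 2: edges from {n7} -> (n32, hops=2).
Iteration 3: no outgoing edges from {n32}; recursion stops.
SUM(hops) = 0 + 1 + 2 = 3.

3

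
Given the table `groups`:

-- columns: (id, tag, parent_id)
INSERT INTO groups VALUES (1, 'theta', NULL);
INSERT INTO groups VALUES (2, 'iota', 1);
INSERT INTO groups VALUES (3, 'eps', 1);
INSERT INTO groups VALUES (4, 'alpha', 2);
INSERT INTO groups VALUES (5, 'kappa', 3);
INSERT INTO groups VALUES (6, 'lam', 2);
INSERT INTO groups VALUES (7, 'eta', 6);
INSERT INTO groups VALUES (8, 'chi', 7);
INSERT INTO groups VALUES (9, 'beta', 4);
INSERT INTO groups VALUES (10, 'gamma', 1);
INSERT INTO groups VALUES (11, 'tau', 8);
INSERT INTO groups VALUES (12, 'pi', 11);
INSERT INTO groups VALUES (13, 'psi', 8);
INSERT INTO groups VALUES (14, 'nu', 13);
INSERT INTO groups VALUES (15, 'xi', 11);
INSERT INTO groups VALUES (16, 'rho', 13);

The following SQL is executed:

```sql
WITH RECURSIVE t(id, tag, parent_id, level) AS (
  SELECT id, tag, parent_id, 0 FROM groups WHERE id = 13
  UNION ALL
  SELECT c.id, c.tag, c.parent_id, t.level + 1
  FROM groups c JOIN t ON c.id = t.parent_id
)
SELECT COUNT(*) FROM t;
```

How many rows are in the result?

6

Base: id=13 (psi), parent_id=8, level 0.
Iteration 1: join on id=8 -> chi (id 8, parent_id=7, level 1).
Iteration 2: join on id=7 -> eta (id 7, parent_id=6, level 2).
Iteration 3: join on id=6 -> lam (id 6, parent_id=2, level 3).
Iteration 4: join on id=2 -> iota (id 2, parent_id=1, level 4).
Iteration 5: join on id=1 -> theta (id 1, parent_id=NULL, level 5).
Iteration 6: parent_id is NULL; no match; recursion stops.
Total rows emitted: 6.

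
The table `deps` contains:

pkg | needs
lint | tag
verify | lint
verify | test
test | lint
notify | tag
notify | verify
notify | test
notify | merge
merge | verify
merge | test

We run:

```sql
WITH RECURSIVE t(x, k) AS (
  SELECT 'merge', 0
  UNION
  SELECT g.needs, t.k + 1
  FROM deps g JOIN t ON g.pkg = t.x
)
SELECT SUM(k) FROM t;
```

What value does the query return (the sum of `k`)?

16

Base: (merge, k=0).
Iteration 1: edges from {merge} -> (test, k=1), (verify, k=1).
Iteration 2: edges from {test,verify} -> (lint, k=2), (test, k=2). [UNION drops 1 duplicate row(s)]
Iteration 3: edges from {lint,test} -> (lint, k=3), (tag, k=3).
Iteration 4: edges from {lint,tag} -> (tag, k=4).
Iteration 5: no outgoing edges from {tag}; recursion stops.
SUM(k) = 0 + 1 + 1 + 2 + 2 + 3 + 3 + 4 = 16.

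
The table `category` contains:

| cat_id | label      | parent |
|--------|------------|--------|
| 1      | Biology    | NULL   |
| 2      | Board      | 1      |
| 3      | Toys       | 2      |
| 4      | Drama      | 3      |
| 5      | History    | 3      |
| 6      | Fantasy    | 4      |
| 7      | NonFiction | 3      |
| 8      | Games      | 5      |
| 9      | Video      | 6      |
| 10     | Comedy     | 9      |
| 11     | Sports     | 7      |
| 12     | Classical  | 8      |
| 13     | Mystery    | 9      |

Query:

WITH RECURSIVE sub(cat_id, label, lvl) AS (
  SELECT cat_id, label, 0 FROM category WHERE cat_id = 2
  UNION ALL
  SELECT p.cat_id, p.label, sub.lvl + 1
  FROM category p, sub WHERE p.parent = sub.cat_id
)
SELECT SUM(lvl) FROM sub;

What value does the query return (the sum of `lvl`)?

34

Base: cat_id=2 (Board) at lvl 0.
Iteration 1: rows with parent in {2} -> Toys (id 3, lvl 1).
Iteration 2: rows with parent in {3} -> Drama (id 4, lvl 2), History (id 5, lvl 2), NonFiction (id 7, lvl 2).
Iteration 3: rows with parent in {4,5,7} -> Fantasy (id 6, lvl 3), Games (id 8, lvl 3), Sports (id 11, lvl 3).
Iteration 4: rows with parent in {6,8,11} -> Video (id 9, lvl 4), Classical (id 12, lvl 4).
Iteration 5: rows with parent in {9,12} -> Comedy (id 10, lvl 5), Mystery (id 13, lvl 5).
Iteration 6: no rows with parent in {10,13}; recursion stops.
SUM(lvl) = 0 + 1 + 2 + 2 + 2 + 3 + 3 + 3 + 4 + 4 + 5 + 5 = 34.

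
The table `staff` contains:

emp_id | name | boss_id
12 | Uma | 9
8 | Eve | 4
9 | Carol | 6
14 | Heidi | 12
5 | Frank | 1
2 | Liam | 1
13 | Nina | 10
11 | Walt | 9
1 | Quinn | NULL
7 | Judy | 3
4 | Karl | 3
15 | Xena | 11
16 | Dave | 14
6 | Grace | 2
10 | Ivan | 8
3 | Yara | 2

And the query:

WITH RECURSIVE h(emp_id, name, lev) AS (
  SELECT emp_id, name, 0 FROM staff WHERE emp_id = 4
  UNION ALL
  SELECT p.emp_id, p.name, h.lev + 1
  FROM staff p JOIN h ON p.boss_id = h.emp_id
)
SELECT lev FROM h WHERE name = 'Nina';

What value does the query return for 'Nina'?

3

Base: emp_id=4 (Karl) at lev 0.
Iteration 1: rows with boss_id in {4} -> Eve (id 8, lev 1).
Iteration 2: rows with boss_id in {8} -> Ivan (id 10, lev 2).
Iteration 3: rows with boss_id in {10} -> Nina (id 13, lev 3).
Iteration 4: no rows with boss_id in {13}; recursion stops.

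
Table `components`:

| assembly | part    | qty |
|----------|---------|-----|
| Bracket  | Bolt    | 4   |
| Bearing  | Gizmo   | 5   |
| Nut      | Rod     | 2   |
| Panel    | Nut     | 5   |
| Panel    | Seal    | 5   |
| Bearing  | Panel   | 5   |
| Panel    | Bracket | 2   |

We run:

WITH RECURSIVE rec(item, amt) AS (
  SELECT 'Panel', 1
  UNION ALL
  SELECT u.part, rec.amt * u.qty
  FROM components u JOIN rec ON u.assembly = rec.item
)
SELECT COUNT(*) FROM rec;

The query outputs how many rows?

6

Base: (Panel, amt=1).
Iteration 1: components of {Panel} -> Bracket = 1*2 = 2, Nut = 1*5 = 5, Seal = 1*5 = 5.
Iteration 2: components of {Bracket,Nut,Seal} -> Bolt = 2*4 = 8, Rod = 5*2 = 10.
Iteration 3: no further components; recursion stops.
Total rows emitted: 6.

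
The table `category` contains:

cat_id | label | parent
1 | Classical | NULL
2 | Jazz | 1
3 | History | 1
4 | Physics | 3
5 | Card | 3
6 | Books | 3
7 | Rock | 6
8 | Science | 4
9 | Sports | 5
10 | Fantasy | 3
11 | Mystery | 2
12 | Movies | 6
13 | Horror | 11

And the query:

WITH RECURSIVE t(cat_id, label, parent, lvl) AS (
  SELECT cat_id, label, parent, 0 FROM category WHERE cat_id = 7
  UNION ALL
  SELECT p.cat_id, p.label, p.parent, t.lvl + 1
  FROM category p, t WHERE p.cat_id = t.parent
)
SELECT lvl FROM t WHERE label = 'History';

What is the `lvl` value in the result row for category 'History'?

Base: cat_id=7 (Rock), parent=6, lvl 0.
Iteration 1: join on cat_id=6 -> Books (id 6, parent=3, lvl 1).
Iteration 2: join on cat_id=3 -> History (id 3, parent=1, lvl 2).
Iteration 3: join on cat_id=1 -> Classical (id 1, parent=NULL, lvl 3).
Iteration 4: parent is NULL; no match; recursion stops.

2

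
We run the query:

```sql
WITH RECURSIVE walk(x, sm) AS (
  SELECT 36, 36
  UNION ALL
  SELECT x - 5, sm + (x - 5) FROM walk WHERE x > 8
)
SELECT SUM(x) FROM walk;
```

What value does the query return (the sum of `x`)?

Base: x=36, sm=36.
Iteration 1: 36 > 8 holds -> x = 36 - 5 = 31, sm = 36 + 31 = 67.
Iteration 2: 31 > 8 holds -> x = 31 - 5 = 26, sm = 67 + 26 = 93.
Iteration 3: 26 > 8 holds -> x = 26 - 5 = 21, sm = 93 + 21 = 114.
Iteration 4: 21 > 8 holds -> x = 21 - 5 = 16, sm = 114 + 16 = 130.
Iteration 5: 16 > 8 holds -> x = 16 - 5 = 11, sm = 130 + 11 = 141.
Iteration 6: 11 > 8 holds -> x = 11 - 5 = 6, sm = 141 + 6 = 147.
Iteration 7: 6 > 8 fails; recursion stops.
SUM(x) = 36 + 31 + 26 + 21 + 16 + 11 + 6 = 147.

147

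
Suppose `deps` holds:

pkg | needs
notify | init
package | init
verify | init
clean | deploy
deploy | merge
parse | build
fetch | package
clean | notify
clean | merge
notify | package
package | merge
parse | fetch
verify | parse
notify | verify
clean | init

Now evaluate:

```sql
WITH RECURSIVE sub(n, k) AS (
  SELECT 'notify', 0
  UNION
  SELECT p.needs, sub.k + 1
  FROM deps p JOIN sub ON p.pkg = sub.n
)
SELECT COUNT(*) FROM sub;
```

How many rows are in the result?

12

Base: (notify, k=0).
Iteration 1: edges from {notify} -> (init, k=1), (package, k=1), (verify, k=1).
Iteration 2: edges from {init,package,verify} -> (init, k=2), (merge, k=2), (parse, k=2). [UNION drops 1 duplicate row(s)]
Iteration 3: edges from {init,merge,parse} -> (build, k=3), (fetch, k=3).
Iteration 4: edges from {build,fetch} -> (package, k=4).
Iteration 5: edges from {package} -> (init, k=5), (merge, k=5).
Iteration 6: no outgoing edges from {init,merge}; recursion stops.
Total rows emitted: 12.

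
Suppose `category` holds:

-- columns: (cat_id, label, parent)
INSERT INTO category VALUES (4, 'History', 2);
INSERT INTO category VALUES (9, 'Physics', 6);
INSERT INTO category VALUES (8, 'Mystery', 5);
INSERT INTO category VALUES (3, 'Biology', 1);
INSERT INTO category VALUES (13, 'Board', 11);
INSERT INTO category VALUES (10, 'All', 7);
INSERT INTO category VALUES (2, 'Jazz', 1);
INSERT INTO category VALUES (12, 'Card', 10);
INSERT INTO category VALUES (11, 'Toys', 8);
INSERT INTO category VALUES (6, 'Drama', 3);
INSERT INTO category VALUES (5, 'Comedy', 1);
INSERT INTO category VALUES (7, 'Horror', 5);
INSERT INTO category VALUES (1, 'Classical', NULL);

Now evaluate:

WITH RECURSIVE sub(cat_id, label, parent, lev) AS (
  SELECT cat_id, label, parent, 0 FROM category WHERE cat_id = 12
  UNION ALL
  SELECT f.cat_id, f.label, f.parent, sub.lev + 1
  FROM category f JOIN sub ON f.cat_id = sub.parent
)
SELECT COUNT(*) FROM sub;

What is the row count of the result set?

5

Base: cat_id=12 (Card), parent=10, lev 0.
Iteration 1: join on cat_id=10 -> All (id 10, parent=7, lev 1).
Iteration 2: join on cat_id=7 -> Horror (id 7, parent=5, lev 2).
Iteration 3: join on cat_id=5 -> Comedy (id 5, parent=1, lev 3).
Iteration 4: join on cat_id=1 -> Classical (id 1, parent=NULL, lev 4).
Iteration 5: parent is NULL; no match; recursion stops.
Total rows emitted: 5.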